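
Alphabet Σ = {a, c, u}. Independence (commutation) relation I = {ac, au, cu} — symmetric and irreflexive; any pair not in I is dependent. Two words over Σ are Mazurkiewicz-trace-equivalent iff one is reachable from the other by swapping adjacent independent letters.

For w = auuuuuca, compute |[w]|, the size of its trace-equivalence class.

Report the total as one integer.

piece 0:a — minimal
piece 1:u — minimal
piece 2:u rests on {1:u}
piece 3:u rests on {2:u}
piece 4:u rests on {3:u}
piece 5:u rests on {4:u}
piece 6:c — minimal
piece 7:a rests on {0:a}
minimal pieces: {0:a, 1:u, 6:c}
ways to finish when only these pieces remain (= sum over removing one remaining piece with nothing left below it):
  1 left: {5}→1  {6}→1  {7}→1
  2 left: {0,7}→1  {4,5}→1  {5,6}→2  {5,7}→2  {6,7}→2
  3 left: {0,5,7}→3  {0,6,7}→3  {3,4,5}→1  {4,5,6}→3  {4,5,7}→3  {5,6,7}→6
  4 left: {0,4,5,7}→6  {0,5,6,7}→12  {2,3,4,5}→1  {3,4,5,6}→4  {3,4,5,7}→4  {4,5,6,7}→12
  5 left: {0,3,4,5,7}→10  {0,4,5,6,7}→30  {1,2,3,4,5}→1  {2,3,4,5,6}→5  {2,3,4,5,7}→5  {3,4,5,6,7}→20
  6 left: {0,2,3,4,5,7}→15  {0,3,4,5,6,7}→60  {1,2,3,4,5,6}→6  {1,2,3,4,5,7}→6  {2,3,4,5,6,7}→30
  placing 0:a first → 42 extensions
  placing 1:u first → 105 extensions
  placing 6:c first → 21 extensions
total linear extensions = 168

168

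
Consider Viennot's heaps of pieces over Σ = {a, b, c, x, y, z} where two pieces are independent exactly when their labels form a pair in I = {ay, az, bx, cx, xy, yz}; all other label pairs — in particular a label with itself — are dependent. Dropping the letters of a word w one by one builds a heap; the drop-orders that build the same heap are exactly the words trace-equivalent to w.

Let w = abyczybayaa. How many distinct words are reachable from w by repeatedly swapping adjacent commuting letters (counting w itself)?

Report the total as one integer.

8

0(a) covers ∅
1(b) covers 0:a
2(y) covers 1:b
3(c) covers 2:y
4(z) covers 3:c
5(y) covers 3:c
6(b) covers 4:z, 5:y
7(a) covers 6:b
8(y) covers 6:b
9(a) covers 7:a
10(a) covers 9:a
floor of heap: 0:a
completions by unplaced set U, small U first (add the entries for U minus each lowest piece of U):
  |U|=1: {8}:1  {10}:1
  |U|=2: {8,10}:2  {9,10}:1
  |U|=3: {7,9,10}:1  {8,9,10}:3
  |U|=4: {7,8,9,10}:4
  |U|=5: {6,7,8,9,10}:4
  |U|=6: {4,6,7,8,9,10}:4  {5,6,7,8,9,10}:4
  |U|=7: {4,5,6,7,8,9,10}:8
  |U|=8: {3,4,5,6,7,8,9,10}:8
  |U|=9: {2,3,4,5,6,7,8,9,10}:8
  start at 0(a): 8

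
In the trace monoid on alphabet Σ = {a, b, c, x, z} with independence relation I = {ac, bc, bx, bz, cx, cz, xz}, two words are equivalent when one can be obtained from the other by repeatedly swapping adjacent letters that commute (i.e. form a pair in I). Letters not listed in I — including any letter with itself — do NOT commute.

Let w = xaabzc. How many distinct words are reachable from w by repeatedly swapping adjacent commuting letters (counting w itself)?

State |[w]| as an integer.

drop 0:x onto floor
drop 1:a onto {0:x}
drop 2:a onto {1:a}
drop 3:b onto {2:a}
drop 4:z onto {2:a}
drop 5:c onto floor
ground layer = {0:x, 5:c}
drop-orders for the pieces not yet dropped (sum over which currently-grounded one goes next):
  1 to go: {3} 1  {4} 1  {5} 1
  2 to go: {3,4} 2  {3,5} 2  {4,5} 2
  3 to go: {2,3,4} 2  {3,4,5} 6
  4 to go: {1,2,3,4} 2  {2,3,4,5} 8
  if 0:x drops first: 10 orders
  if 5:c drops first: 2 orders
heap linearizations: 12

12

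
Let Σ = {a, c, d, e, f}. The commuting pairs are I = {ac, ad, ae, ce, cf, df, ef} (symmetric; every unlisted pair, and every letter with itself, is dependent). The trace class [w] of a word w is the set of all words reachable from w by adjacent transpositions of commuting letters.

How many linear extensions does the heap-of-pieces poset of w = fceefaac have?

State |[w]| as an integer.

#0=f has no predecessor
#1=c has no predecessor
#2=e has no predecessor
#3=e depends on [2:e]
#4=f depends on [0:f]
#5=a depends on [4:f]
#6=a depends on [5:a]
#7=c depends on [1:c]
sources: [0:f, 1:c, 2:e]
N(rest) = Σ N(rest − s) over sources s of rest; N(one piece) = 1:
  size 1 → [3]=1  [6]=1  [7]=1
  size 2 → [1,7]=1  [2,3]=1  [3,6]=2  [3,7]=2  [5,6]=1  [6,7]=2
  size 3 → [1,3,7]=3  [1,6,7]=3  [2,3,6]=3  [2,3,7]=3  [3,5,6]=3  [3,6,7]=6  [4,5,6]=1  [5,6,7]=3
  size 4 → [0,4,5,6]=1  [1,2,3,7]=6  [1,3,6,7]=12  [1,5,6,7]=6  [2,3,5,6]=6  [2,3,6,7]=12  [3,4,5,6]=4  [3,5,6,7]=12  [4,5,6,7]=4
  size 5 → [0,3,4,5,6]=5  [0,4,5,6,7]=5  [1,2,3,6,7]=30  [1,3,5,6,7]=30  [1,4,5,6,7]=10  [2,3,4,5,6]=10  [2,3,5,6,7]=30  [3,4,5,6,7]=20
  size 6 → [0,1,4,5,6,7]=15  [0,2,3,4,5,6]=15  [0,3,4,5,6,7]=30  [1,2,3,5,6,7]=90  [1,3,4,5,6,7]=60  [2,3,4,5,6,7]=60
  first=0(f) contributes 210
  first=1(c) contributes 105
  first=2(e) contributes 105
|[w]| = 420

420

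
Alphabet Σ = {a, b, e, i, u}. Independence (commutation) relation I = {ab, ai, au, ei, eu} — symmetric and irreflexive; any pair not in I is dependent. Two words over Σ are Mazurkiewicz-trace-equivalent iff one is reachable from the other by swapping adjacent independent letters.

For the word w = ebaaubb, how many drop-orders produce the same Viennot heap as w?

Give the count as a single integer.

15

#0=e has no predecessor
#1=b depends on [0:e]
#2=a depends on [0:e]
#3=a depends on [2:a]
#4=u depends on [1:b]
#5=b depends on [4:u]
#6=b depends on [5:b]
sources: [0:e]
N(rest) = Σ N(rest − s) over sources s of rest; N(one piece) = 1:
  size 1 → [3]=1  [6]=1
  size 2 → [2,3]=1  [3,6]=2  [5,6]=1
  size 3 → [2,3,6]=3  [3,5,6]=3  [4,5,6]=1
  size 4 → [1,4,5,6]=1  [2,3,5,6]=6  [3,4,5,6]=4
  size 5 → [1,3,4,5,6]=5  [2,3,4,5,6]=10
  first=0(e) contributes 15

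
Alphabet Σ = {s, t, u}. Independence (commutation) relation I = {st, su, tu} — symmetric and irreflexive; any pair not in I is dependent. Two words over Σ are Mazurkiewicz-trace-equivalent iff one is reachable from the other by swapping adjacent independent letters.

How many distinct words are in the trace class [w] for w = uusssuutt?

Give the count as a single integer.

#0=u has no predecessor
#1=u depends on [0:u]
#2=s has no predecessor
#3=s depends on [2:s]
#4=s depends on [3:s]
#5=u depends on [1:u]
#6=u depends on [5:u]
#7=t has no predecessor
#8=t depends on [7:t]
sources: [0:u, 2:s, 7:t]
N(rest) = Σ N(rest − s) over sources s of rest; N(one piece) = 1:
  size 1 → [4]=1  [6]=1  [8]=1
  size 2 → [3,4]=1  [4,6]=2  [4,8]=2  [5,6]=1  [6,8]=2  [7,8]=1
  size 3 → [1,5,6]=1  [2,3,4]=1  [3,4,6]=3  [3,4,8]=3  [4,5,6]=3  [4,6,8]=6  [4,7,8]=3  [5,6,8]=3  [6,7,8]=3
  size 4 → [0,1,5,6]=1  [1,4,5,6]=4  [1,5,6,8]=4  [2,3,4,6]=4  [2,3,4,8]=4  [3,4,5,6]=6  [3,4,6,8]=12  [3,4,7,8]=6  [4,5,6,8]=12  [4,6,7,8]=12  [5,6,7,8]=6
  size 5 → [0,1,4,5,6]=5  [0,1,5,6,8]=5  [1,3,4,5,6]=10  [1,4,5,6,8]=20  [1,5,6,7,8]=10  [2,3,4,5,6]=10  [2,3,4,6,8]=20  [2,3,4,7,8]=10  [3,4,5,6,8]=30  [3,4,6,7,8]=30  [4,5,6,7,8]=30
  size 6 → [0,1,3,4,5,6]=15  [0,1,4,5,6,8]=30  [0,1,5,6,7,8]=15  [1,2,3,4,5,6]=20  [1,3,4,5,6,8]=60  [1,4,5,6,7,8]=60  [2,3,4,5,6,8]=60  [2,3,4,6,7,8]=60  [3,4,5,6,7,8]=90
  size 7 → [0,1,2,3,4,5,6]=35  [0,1,3,4,5,6,8]=105  [0,1,4,5,6,7,8]=105  [1,2,3,4,5,6,8]=140  [1,3,4,5,6,7,8]=210  [2,3,4,5,6,7,8]=210
  first=0(u) contributes 560
  first=2(s) contributes 420
  first=7(t) contributes 280
|[w]| = 1260

1260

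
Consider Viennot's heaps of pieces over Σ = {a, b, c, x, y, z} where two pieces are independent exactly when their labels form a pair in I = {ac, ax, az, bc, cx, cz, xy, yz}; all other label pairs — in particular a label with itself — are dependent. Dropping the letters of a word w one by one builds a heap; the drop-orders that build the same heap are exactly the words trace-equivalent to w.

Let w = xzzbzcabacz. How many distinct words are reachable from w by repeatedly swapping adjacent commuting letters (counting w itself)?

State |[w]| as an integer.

piece 0:x — minimal
piece 1:z rests on {0:x}
piece 2:z rests on {1:z}
piece 3:b rests on {2:z}
piece 4:z rests on {3:b}
piece 5:c — minimal
piece 6:a rests on {3:b}
piece 7:b rests on {4:z, 6:a}
piece 8:a rests on {7:b}
piece 9:c rests on {5:c}
piece 10:z rests on {7:b}
minimal pieces: {0:x, 5:c}
ways to finish when only these pieces remain (= sum over removing one remaining piece with nothing left below it):
  1 left: {8}→1  {9}→1  {10}→1
  2 left: {5,9}→1  {8,9}→2  {8,10}→2  {9,10}→2
  3 left: {5,8,9}→3  {5,9,10}→3  {7,8,10}→2  {8,9,10}→6
  4 left: {4,7,8,10}→2  {5,8,9,10}→12  {6,7,8,10}→2  {7,8,9,10}→8
  5 left: {4,6,7,8,10}→4  {4,7,8,9,10}→10  {5,7,8,9,10}→20  {6,7,8,9,10}→10
  6 left: {3,4,6,7,8,10}→4  {4,5,7,8,9,10}→30  {4,6,7,8,9,10}→24  {5,6,7,8,9,10}→30
  7 left: {2,3,4,6,7,8,10}→4  {3,4,6,7,8,9,10}→28  {4,5,6,7,8,9,10}→84
  8 left: {1,2,3,4,6,7,8,10}→4  {2,3,4,6,7,8,9,10}→32  {3,4,5,6,7,8,9,10}→112
  9 left: {0,1,2,3,4,6,7,8,10}→4  {1,2,3,4,6,7,8,9,10}→36  {2,3,4,5,6,7,8,9,10}→144
  placing 0:x first → 180 extensions
  placing 5:c first → 40 extensions
total linear extensions = 220

220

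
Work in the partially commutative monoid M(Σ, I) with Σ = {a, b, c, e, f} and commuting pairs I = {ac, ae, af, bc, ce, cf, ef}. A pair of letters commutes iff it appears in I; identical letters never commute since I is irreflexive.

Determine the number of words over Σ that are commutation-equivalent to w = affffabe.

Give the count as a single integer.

15

0(a) covers ∅
1(f) covers ∅
2(f) covers 1:f
3(f) covers 2:f
4(f) covers 3:f
5(a) covers 0:a
6(b) covers 4:f, 5:a
7(e) covers 6:b
floor of heap: 0:a, 1:f
completions by unplaced set U, small U first (add the entries for U minus each lowest piece of U):
  |U|=1: {7}:1
  |U|=2: {6,7}:1
  |U|=3: {4,6,7}:1  {5,6,7}:1
  |U|=4: {0,5,6,7}:1  {3,4,6,7}:1  {4,5,6,7}:2
  |U|=5: {0,4,5,6,7}:3  {2,3,4,6,7}:1  {3,4,5,6,7}:3
  |U|=6: {0,3,4,5,6,7}:6  {1,2,3,4,6,7}:1  {2,3,4,5,6,7}:4
  start at 0(a): 5
  start at 1(f): 10
sum over floor = 15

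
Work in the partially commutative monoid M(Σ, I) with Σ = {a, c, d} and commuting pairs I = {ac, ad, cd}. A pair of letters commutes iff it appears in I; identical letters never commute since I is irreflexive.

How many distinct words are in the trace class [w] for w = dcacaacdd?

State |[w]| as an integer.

1680

piece 0:d — minimal
piece 1:c — minimal
piece 2:a — minimal
piece 3:c rests on {1:c}
piece 4:a rests on {2:a}
piece 5:a rests on {4:a}
piece 6:c rests on {3:c}
piece 7:d rests on {0:d}
piece 8:d rests on {7:d}
minimal pieces: {0:d, 1:c, 2:a}
ways to finish when only these pieces remain (= sum over removing one remaining piece with nothing left below it):
  1 left: {5}→1  {6}→1  {8}→1
  2 left: {3,6}→1  {4,5}→1  {5,6}→2  {5,8}→2  {6,8}→2  {7,8}→1
  3 left: {0,7,8}→1  {1,3,6}→1  {2,4,5}→1  {3,5,6}→3  {3,6,8}→3  {4,5,6}→3  {4,5,8}→3  {5,6,8}→6  {5,7,8}→3  {6,7,8}→3
  4 left: {0,5,7,8}→4  {0,6,7,8}→4  {1,3,5,6}→4  {1,3,6,8}→4  {2,4,5,6}→4  {2,4,5,8}→4  {3,4,5,6}→6  {3,5,6,8}→12  {3,6,7,8}→6  {4,5,6,8}→12  {4,5,7,8}→6  {5,6,7,8}→12
  5 left: {0,3,6,7,8}→10  {0,4,5,7,8}→10  {0,5,6,7,8}→20  {1,3,4,5,6}→10  {1,3,5,6,8}→20  {1,3,6,7,8}→10  {2,3,4,5,6}→10  {2,4,5,6,8}→20  {2,4,5,7,8}→10  {3,4,5,6,8}→30  {3,5,6,7,8}→30  {4,5,6,7,8}→30
  6 left: {0,1,3,6,7,8}→20  {0,2,4,5,7,8}→20  {0,3,5,6,7,8}→60  {0,4,5,6,7,8}→60  {1,2,3,4,5,6}→20  {1,3,4,5,6,8}→60  {1,3,5,6,7,8}→60  {2,3,4,5,6,8}→60  {2,4,5,6,7,8}→60  {3,4,5,6,7,8}→90
  7 left: {0,1,3,5,6,7,8}→140  {0,2,4,5,6,7,8}→140  {0,3,4,5,6,7,8}→210  {1,2,3,4,5,6,8}→140  {1,3,4,5,6,7,8}→210  {2,3,4,5,6,7,8}→210
  placing 0:d first → 560 extensions
  placing 1:c first → 560 extensions
  placing 2:a first → 560 extensions
total linear extensions = 1680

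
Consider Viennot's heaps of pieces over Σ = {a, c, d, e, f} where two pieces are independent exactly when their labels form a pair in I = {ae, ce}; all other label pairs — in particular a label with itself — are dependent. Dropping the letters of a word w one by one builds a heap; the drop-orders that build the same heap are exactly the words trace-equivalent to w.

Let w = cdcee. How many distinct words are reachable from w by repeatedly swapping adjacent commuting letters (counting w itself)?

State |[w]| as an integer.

#0=c has no predecessor
#1=d depends on [0:c]
#2=c depends on [1:d]
#3=e depends on [1:d]
#4=e depends on [3:e]
sources: [0:c]
N(rest) = Σ N(rest − s) over sources s of rest; N(one piece) = 1:
  size 1 → [2]=1  [4]=1
  size 2 → [2,4]=2  [3,4]=1
  size 3 → [2,3,4]=3
  first=0(c) contributes 3

3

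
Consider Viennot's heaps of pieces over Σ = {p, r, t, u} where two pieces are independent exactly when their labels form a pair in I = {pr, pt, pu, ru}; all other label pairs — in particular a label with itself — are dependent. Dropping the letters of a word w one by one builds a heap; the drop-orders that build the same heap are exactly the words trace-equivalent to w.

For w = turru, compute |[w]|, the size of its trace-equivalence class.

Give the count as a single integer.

#0=t has no predecessor
#1=u depends on [0:t]
#2=r depends on [0:t]
#3=r depends on [2:r]
#4=u depends on [1:u]
sources: [0:t]
N(rest) = Σ N(rest − s) over sources s of rest; N(one piece) = 1:
  size 1 → [3]=1  [4]=1
  size 2 → [1,4]=1  [2,3]=1  [3,4]=2
  size 3 → [1,3,4]=3  [2,3,4]=3
  first=0(t) contributes 6

6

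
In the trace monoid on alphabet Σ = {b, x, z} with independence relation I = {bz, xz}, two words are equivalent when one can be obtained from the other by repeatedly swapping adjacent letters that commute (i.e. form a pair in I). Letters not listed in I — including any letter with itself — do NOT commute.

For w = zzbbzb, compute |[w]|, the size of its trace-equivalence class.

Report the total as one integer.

#0=z has no predecessor
#1=z depends on [0:z]
#2=b has no predecessor
#3=b depends on [2:b]
#4=z depends on [1:z]
#5=b depends on [3:b]
sources: [0:z, 2:b]
N(rest) = Σ N(rest − s) over sources s of rest; N(one piece) = 1:
  size 1 → [4]=1  [5]=1
  size 2 → [1,4]=1  [3,5]=1  [4,5]=2
  size 3 → [0,1,4]=1  [1,4,5]=3  [2,3,5]=1  [3,4,5]=3
  size 4 → [0,1,4,5]=4  [1,3,4,5]=6  [2,3,4,5]=4
  first=0(z) contributes 10
  first=2(b) contributes 10
|[w]| = 20

20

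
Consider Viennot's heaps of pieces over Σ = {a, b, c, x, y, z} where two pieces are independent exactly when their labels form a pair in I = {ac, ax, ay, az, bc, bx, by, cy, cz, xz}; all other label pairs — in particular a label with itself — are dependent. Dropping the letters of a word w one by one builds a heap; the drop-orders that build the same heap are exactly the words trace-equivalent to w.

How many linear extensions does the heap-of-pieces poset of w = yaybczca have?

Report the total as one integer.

448

0(y) covers ∅
1(a) covers ∅
2(y) covers 0:y
3(b) covers 1:a
4(c) covers ∅
5(z) covers 2:y, 3:b
6(c) covers 4:c
7(a) covers 3:b
floor of heap: 0:y, 1:a, 4:c
completions by unplaced set U, small U first (add the entries for U minus each lowest piece of U):
  |U|=1: {5}:1  {6}:1  {7}:1
  |U|=2: {2,5}:1  {4,6}:1  {5,6}:2  {5,7}:2  {6,7}:2
  |U|=3: {0,2,5}:1  {2,5,6}:3  {2,5,7}:3  {3,5,7}:2  {4,5,6}:3  {4,6,7}:3  {5,6,7}:6
  |U|=4: {0,2,5,6}:4  {0,2,5,7}:4  {1,3,5,7}:2  {2,3,5,7}:5  {2,4,5,6}:6  {2,5,6,7}:12  {3,5,6,7}:8  {4,5,6,7}:12
  |U|=5: {0,2,3,5,7}:9  {0,2,4,5,6}:10  {0,2,5,6,7}:20  {1,2,3,5,7}:7  {1,3,5,6,7}:10  {2,3,5,6,7}:25  {2,4,5,6,7}:30  {3,4,5,6,7}:20
  |U|=6: {0,1,2,3,5,7}:16  {0,2,3,5,6,7}:54  {0,2,4,5,6,7}:60  {1,2,3,5,6,7}:42  {1,3,4,5,6,7}:30  {2,3,4,5,6,7}:75
  start at 0(y): 147
  start at 1(a): 189
  start at 4(c): 112
sum over floor = 448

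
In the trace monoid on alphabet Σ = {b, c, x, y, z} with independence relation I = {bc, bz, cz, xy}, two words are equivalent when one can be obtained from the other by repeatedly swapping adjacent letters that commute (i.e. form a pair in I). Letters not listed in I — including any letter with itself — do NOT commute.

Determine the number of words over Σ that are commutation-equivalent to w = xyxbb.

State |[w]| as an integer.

0(x) covers ∅
1(y) covers ∅
2(x) covers 0:x
3(b) covers 1:y, 2:x
4(b) covers 3:b
floor of heap: 0:x, 1:y
completions by unplaced set U, small U first (add the entries for U minus each lowest piece of U):
  |U|=1: {4}:1
  |U|=2: {3,4}:1
  |U|=3: {1,3,4}:1  {2,3,4}:1
  start at 0(x): 2
  start at 1(y): 1
sum over floor = 3

3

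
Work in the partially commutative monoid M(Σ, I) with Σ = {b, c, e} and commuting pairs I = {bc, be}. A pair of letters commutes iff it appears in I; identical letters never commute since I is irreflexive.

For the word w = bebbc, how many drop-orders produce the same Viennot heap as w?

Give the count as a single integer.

10

piece 0:b — minimal
piece 1:e — minimal
piece 2:b rests on {0:b}
piece 3:b rests on {2:b}
piece 4:c rests on {1:e}
minimal pieces: {0:b, 1:e}
ways to finish when only these pieces remain (= sum over removing one remaining piece with nothing left below it):
  1 left: {3}→1  {4}→1
  2 left: {1,4}→1  {2,3}→1  {3,4}→2
  3 left: {0,2,3}→1  {1,3,4}→3  {2,3,4}→3
  placing 0:b first → 6 extensions
  placing 1:e first → 4 extensions
total linear extensions = 10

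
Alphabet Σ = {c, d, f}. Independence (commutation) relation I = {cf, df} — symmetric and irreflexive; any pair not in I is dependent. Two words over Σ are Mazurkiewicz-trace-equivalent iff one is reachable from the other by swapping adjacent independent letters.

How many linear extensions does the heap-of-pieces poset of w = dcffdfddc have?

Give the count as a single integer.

drop 0:d onto floor
drop 1:c onto {0:d}
drop 2:f onto floor
drop 3:f onto {2:f}
drop 4:d onto {1:c}
drop 5:f onto {3:f}
drop 6:d onto {4:d}
drop 7:d onto {6:d}
drop 8:c onto {7:d}
ground layer = {0:d, 2:f}
drop-orders for the pieces not yet dropped (sum over which currently-grounded one goes next):
  1 to go: {5} 1  {8} 1
  2 to go: {3,5} 1  {5,8} 2  {7,8} 1
  3 to go: {2,3,5} 1  {3,5,8} 3  {5,7,8} 3  {6,7,8} 1
  4 to go: {2,3,5,8} 4  {3,5,7,8} 6  {4,6,7,8} 1  {5,6,7,8} 4
  5 to go: {1,4,6,7,8} 1  {2,3,5,7,8} 10  {3,5,6,7,8} 10  {4,5,6,7,8} 5
  6 to go: {0,1,4,6,7,8} 1  {1,4,5,6,7,8} 6  {2,3,5,6,7,8} 20  {3,4,5,6,7,8} 15
  7 to go: {0,1,4,5,6,7,8} 7  {1,3,4,5,6,7,8} 21  {2,3,4,5,6,7,8} 35
  if 0:d drops first: 56 orders
  if 2:f drops first: 28 orders
heap linearizations: 84

84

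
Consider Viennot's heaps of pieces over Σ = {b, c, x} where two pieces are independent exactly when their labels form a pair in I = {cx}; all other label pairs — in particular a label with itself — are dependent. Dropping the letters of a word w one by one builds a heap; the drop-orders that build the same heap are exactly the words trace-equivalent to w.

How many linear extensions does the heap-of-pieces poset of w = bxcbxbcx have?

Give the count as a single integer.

4

piece 0:b — minimal
piece 1:x rests on {0:b}
piece 2:c rests on {0:b}
piece 3:b rests on {1:x, 2:c}
piece 4:x rests on {3:b}
piece 5:b rests on {4:x}
piece 6:c rests on {5:b}
piece 7:x rests on {5:b}
minimal pieces: {0:b}
ways to finish when only these pieces remain (= sum over removing one remaining piece with nothing left below it):
  1 left: {6}→1  {7}→1
  2 left: {6,7}→2
  3 left: {5,6,7}→2
  4 left: {4,5,6,7}→2
  5 left: {3,4,5,6,7}→2
  6 left: {1,3,4,5,6,7}→2  {2,3,4,5,6,7}→2
  placing 0:b first → 4 extensions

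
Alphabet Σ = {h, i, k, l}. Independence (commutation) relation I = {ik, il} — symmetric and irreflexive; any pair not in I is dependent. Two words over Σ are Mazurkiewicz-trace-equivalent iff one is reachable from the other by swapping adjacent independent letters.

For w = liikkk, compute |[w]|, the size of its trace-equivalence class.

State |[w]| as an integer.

15

0(l) covers ∅
1(i) covers ∅
2(i) covers 1:i
3(k) covers 0:l
4(k) covers 3:k
5(k) covers 4:k
floor of heap: 0:l, 1:i
completions by unplaced set U, small U first (add the entries for U minus each lowest piece of U):
  |U|=1: {2}:1  {5}:1
  |U|=2: {1,2}:1  {2,5}:2  {4,5}:1
  |U|=3: {1,2,5}:3  {2,4,5}:3  {3,4,5}:1
  |U|=4: {0,3,4,5}:1  {1,2,4,5}:6  {2,3,4,5}:4
  start at 0(l): 10
  start at 1(i): 5
sum over floor = 15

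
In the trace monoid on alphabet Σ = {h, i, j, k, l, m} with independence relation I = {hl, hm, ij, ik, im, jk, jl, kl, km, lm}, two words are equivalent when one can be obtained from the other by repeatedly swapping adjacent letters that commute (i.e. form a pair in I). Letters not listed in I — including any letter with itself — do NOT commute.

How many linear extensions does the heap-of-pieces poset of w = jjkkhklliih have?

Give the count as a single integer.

420

#0=j has no predecessor
#1=j depends on [0:j]
#2=k has no predecessor
#3=k depends on [2:k]
#4=h depends on [1:j, 3:k]
#5=k depends on [4:h]
#6=l has no predecessor
#7=l depends on [6:l]
#8=i depends on [4:h, 7:l]
#9=i depends on [8:i]
#10=h depends on [5:k, 9:i]
sources: [0:j, 2:k, 6:l]
N(rest) = Σ N(rest − s) over sources s of rest; N(one piece) = 1:
  size 1 → [10]=1
  size 2 → [5,10]=1  [9,10]=1
  size 3 → [5,9,10]=2  [8,9,10]=1
  size 4 → [5,8,9,10]=3  [7,8,9,10]=1
  size 5 → [4,5,8,9,10]=3  [5,7,8,9,10]=4  [6,7,8,9,10]=1
  size 6 → [1,4,5,8,9,10]=3  [3,4,5,8,9,10]=3  [4,5,7,8,9,10]=7  [5,6,7,8,9,10]=5
  size 7 → [0,1,4,5,8,9,10]=3  [1,3,4,5,8,9,10]=6  [1,4,5,7,8,9,10]=10  [2,3,4,5,8,9,10]=3  [3,4,5,7,8,9,10]=10  [4,5,6,7,8,9,10]=12
  size 8 → [0,1,3,4,5,8,9,10]=9  [0,1,4,5,7,8,9,10]=13  [1,2,3,4,5,8,9,10]=9  [1,3,4,5,7,8,9,10]=26  [1,4,5,6,7,8,9,10]=22  [2,3,4,5,7,8,9,10]=13  [3,4,5,6,7,8,9,10]=22
  size 9 → [0,1,2,3,4,5,8,9,10]=18  [0,1,3,4,5,7,8,9,10]=48  [0,1,4,5,6,7,8,9,10]=35  [1,2,3,4,5,7,8,9,10]=48  [1,3,4,5,6,7,8,9,10]=70  [2,3,4,5,6,7,8,9,10]=35
  first=0(j) contributes 153
  first=2(k) contributes 153
  first=6(l) contributes 114
|[w]| = 420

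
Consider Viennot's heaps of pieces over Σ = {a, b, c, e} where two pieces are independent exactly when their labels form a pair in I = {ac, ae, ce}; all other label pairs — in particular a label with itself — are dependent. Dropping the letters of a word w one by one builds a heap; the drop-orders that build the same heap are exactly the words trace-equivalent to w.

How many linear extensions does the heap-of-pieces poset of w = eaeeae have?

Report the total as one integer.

15

#0=e has no predecessor
#1=a has no predecessor
#2=e depends on [0:e]
#3=e depends on [2:e]
#4=a depends on [1:a]
#5=e depends on [3:e]
sources: [0:e, 1:a]
N(rest) = Σ N(rest − s) over sources s of rest; N(one piece) = 1:
  size 1 → [4]=1  [5]=1
  size 2 → [1,4]=1  [3,5]=1  [4,5]=2
  size 3 → [1,4,5]=3  [2,3,5]=1  [3,4,5]=3
  size 4 → [0,2,3,5]=1  [1,3,4,5]=6  [2,3,4,5]=4
  first=0(e) contributes 10
  first=1(a) contributes 5
|[w]| = 15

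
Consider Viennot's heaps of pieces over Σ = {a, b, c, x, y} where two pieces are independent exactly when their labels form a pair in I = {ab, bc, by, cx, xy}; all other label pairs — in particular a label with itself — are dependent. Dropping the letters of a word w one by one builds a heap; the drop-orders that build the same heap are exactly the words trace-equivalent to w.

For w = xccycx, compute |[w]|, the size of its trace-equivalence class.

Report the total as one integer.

15

#0=x has no predecessor
#1=c has no predecessor
#2=c depends on [1:c]
#3=y depends on [2:c]
#4=c depends on [3:y]
#5=x depends on [0:x]
sources: [0:x, 1:c]
N(rest) = Σ N(rest − s) over sources s of rest; N(one piece) = 1:
  size 1 → [4]=1  [5]=1
  size 2 → [0,5]=1  [3,4]=1  [4,5]=2
  size 3 → [0,4,5]=3  [2,3,4]=1  [3,4,5]=3
  size 4 → [0,3,4,5]=6  [1,2,3,4]=1  [2,3,4,5]=4
  first=0(x) contributes 5
  first=1(c) contributes 10
|[w]| = 15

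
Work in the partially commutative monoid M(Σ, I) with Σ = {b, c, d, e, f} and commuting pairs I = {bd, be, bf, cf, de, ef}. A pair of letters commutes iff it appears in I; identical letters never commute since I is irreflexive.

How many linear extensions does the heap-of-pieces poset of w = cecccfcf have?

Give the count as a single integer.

28

piece 0:c — minimal
piece 1:e rests on {0:c}
piece 2:c rests on {1:e}
piece 3:c rests on {2:c}
piece 4:c rests on {3:c}
piece 5:f — minimal
piece 6:c rests on {4:c}
piece 7:f rests on {5:f}
minimal pieces: {0:c, 5:f}
ways to finish when only these pieces remain (= sum over removing one remaining piece with nothing left below it):
  1 left: {6}→1  {7}→1
  2 left: {4,6}→1  {5,7}→1  {6,7}→2
  3 left: {3,4,6}→1  {4,6,7}→3  {5,6,7}→3
  4 left: {2,3,4,6}→1  {3,4,6,7}→4  {4,5,6,7}→6
  5 left: {1,2,3,4,6}→1  {2,3,4,6,7}→5  {3,4,5,6,7}→10
  6 left: {0,1,2,3,4,6}→1  {1,2,3,4,6,7}→6  {2,3,4,5,6,7}→15
  placing 0:c first → 21 extensions
  placing 5:f first → 7 extensions
total linear extensions = 28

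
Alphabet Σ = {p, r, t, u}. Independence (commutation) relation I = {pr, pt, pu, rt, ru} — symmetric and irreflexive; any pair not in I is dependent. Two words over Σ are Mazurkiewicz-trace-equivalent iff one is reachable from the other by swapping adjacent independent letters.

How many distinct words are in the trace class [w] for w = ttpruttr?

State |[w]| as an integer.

168

#0=t has no predecessor
#1=t depends on [0:t]
#2=p has no predecessor
#3=r has no predecessor
#4=u depends on [1:t]
#5=t depends on [4:u]
#6=t depends on [5:t]
#7=r depends on [3:r]
sources: [0:t, 2:p, 3:r]
N(rest) = Σ N(rest − s) over sources s of rest; N(one piece) = 1:
  size 1 → [2]=1  [6]=1  [7]=1
  size 2 → [2,6]=2  [2,7]=2  [3,7]=1  [5,6]=1  [6,7]=2
  size 3 → [2,3,7]=3  [2,5,6]=3  [2,6,7]=6  [3,6,7]=3  [4,5,6]=1  [5,6,7]=3
  size 4 → [1,4,5,6]=1  [2,3,6,7]=12  [2,4,5,6]=4  [2,5,6,7]=12  [3,5,6,7]=6  [4,5,6,7]=4
  size 5 → [0,1,4,5,6]=1  [1,2,4,5,6]=5  [1,4,5,6,7]=5  [2,3,5,6,7]=30  [2,4,5,6,7]=20  [3,4,5,6,7]=10
  size 6 → [0,1,2,4,5,6]=6  [0,1,4,5,6,7]=6  [1,2,4,5,6,7]=30  [1,3,4,5,6,7]=15  [2,3,4,5,6,7]=60
  first=0(t) contributes 105
  first=2(p) contributes 21
  first=3(r) contributes 42
|[w]| = 168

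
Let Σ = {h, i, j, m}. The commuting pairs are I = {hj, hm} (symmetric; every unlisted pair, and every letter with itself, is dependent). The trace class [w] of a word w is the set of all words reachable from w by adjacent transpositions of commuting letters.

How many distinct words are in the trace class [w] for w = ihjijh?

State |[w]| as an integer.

piece 0:i — minimal
piece 1:h rests on {0:i}
piece 2:j rests on {0:i}
piece 3:i rests on {1:h, 2:j}
piece 4:j rests on {3:i}
piece 5:h rests on {3:i}
minimal pieces: {0:i}
ways to finish when only these pieces remain (= sum over removing one remaining piece with nothing left below it):
  1 left: {4}→1  {5}→1
  2 left: {4,5}→2
  3 left: {3,4,5}→2
  4 left: {1,3,4,5}→2  {2,3,4,5}→2
  placing 0:i first → 4 extensions

4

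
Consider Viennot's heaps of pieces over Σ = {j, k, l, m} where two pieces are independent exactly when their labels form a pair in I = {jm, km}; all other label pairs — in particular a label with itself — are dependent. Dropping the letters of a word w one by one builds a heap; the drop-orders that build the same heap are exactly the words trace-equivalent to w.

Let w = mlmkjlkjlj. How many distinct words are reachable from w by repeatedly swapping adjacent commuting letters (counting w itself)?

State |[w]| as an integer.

0(m) covers ∅
1(l) covers 0:m
2(m) covers 1:l
3(k) covers 1:l
4(j) covers 3:k
5(l) covers 2:m, 4:j
6(k) covers 5:l
7(j) covers 6:k
8(l) covers 7:j
9(j) covers 8:l
floor of heap: 0:m
completions by unplaced set U, small U first (add the entries for U minus each lowest piece of U):
  |U|=1: {9}:1
  |U|=2: {8,9}:1
  |U|=3: {7,8,9}:1
  |U|=4: {6,7,8,9}:1
  |U|=5: {5,6,7,8,9}:1
  |U|=6: {2,5,6,7,8,9}:1  {4,5,6,7,8,9}:1
  |U|=7: {2,4,5,6,7,8,9}:2  {3,4,5,6,7,8,9}:1
  |U|=8: {2,3,4,5,6,7,8,9}:3
  start at 0(m): 3

3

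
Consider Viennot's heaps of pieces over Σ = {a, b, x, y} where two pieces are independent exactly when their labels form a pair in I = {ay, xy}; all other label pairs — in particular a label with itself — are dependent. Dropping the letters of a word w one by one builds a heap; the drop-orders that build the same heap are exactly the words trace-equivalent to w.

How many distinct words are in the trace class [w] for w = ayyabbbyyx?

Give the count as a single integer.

18

piece 0:a — minimal
piece 1:y — minimal
piece 2:y rests on {1:y}
piece 3:a rests on {0:a}
piece 4:b rests on {2:y, 3:a}
piece 5:b rests on {4:b}
piece 6:b rests on {5:b}
piece 7:y rests on {6:b}
piece 8:y rests on {7:y}
piece 9:x rests on {6:b}
minimal pieces: {0:a, 1:y}
ways to finish when only these pieces remain (= sum over removing one remaining piece with nothing left below it):
  1 left: {8}→1  {9}→1
  2 left: {7,8}→1  {8,9}→2
  3 left: {7,8,9}→3
  4 left: {6,7,8,9}→3
  5 left: {5,6,7,8,9}→3
  6 left: {4,5,6,7,8,9}→3
  7 left: {2,4,5,6,7,8,9}→3  {3,4,5,6,7,8,9}→3
  8 left: {0,3,4,5,6,7,8,9}→3  {1,2,4,5,6,7,8,9}→3  {2,3,4,5,6,7,8,9}→6
  placing 0:a first → 9 extensions
  placing 1:y first → 9 extensions
total linear extensions = 18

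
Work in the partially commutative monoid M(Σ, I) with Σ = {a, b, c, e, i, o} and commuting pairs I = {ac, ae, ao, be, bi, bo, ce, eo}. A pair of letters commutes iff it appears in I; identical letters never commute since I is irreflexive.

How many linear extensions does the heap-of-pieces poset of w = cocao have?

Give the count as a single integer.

5

piece 0:c — minimal
piece 1:o rests on {0:c}
piece 2:c rests on {1:o}
piece 3:a — minimal
piece 4:o rests on {2:c}
minimal pieces: {0:c, 3:a}
ways to finish when only these pieces remain (= sum over removing one remaining piece with nothing left below it):
  1 left: {3}→1  {4}→1
  2 left: {2,4}→1  {3,4}→2
  3 left: {1,2,4}→1  {2,3,4}→3
  placing 0:c first → 4 extensions
  placing 3:a first → 1 extensions
total linear extensions = 5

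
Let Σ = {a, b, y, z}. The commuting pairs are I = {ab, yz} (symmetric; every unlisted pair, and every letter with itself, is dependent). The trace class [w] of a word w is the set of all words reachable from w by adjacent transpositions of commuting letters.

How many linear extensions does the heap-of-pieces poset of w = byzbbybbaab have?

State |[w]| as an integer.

20

0(b) covers ∅
1(y) covers 0:b
2(z) covers 0:b
3(b) covers 1:y, 2:z
4(b) covers 3:b
5(y) covers 4:b
6(b) covers 5:y
7(b) covers 6:b
8(a) covers 5:y
9(a) covers 8:a
10(b) covers 7:b
floor of heap: 0:b
completions by unplaced set U, small U first (add the entries for U minus each lowest piece of U):
  |U|=1: {9}:1  {10}:1
  |U|=2: {7,10}:1  {8,9}:1  {9,10}:2
  |U|=3: {6,7,10}:1  {7,9,10}:3  {8,9,10}:3
  |U|=4: {6,7,9,10}:4  {7,8,9,10}:6
  |U|=5: {6,7,8,9,10}:10
  |U|=6: {5,6,7,8,9,10}:10
  |U|=7: {4,5,6,7,8,9,10}:10
  |U|=8: {3,4,5,6,7,8,9,10}:10
  |U|=9: {1,3,4,5,6,7,8,9,10}:10  {2,3,4,5,6,7,8,9,10}:10
  start at 0(b): 20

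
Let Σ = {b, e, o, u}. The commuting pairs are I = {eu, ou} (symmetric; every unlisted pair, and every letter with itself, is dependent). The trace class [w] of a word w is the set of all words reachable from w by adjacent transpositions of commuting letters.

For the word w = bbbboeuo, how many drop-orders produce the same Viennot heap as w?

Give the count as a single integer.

4

piece 0:b — minimal
piece 1:b rests on {0:b}
piece 2:b rests on {1:b}
piece 3:b rests on {2:b}
piece 4:o rests on {3:b}
piece 5:e rests on {4:o}
piece 6:u rests on {3:b}
piece 7:o rests on {5:e}
minimal pieces: {0:b}
ways to finish when only these pieces remain (= sum over removing one remaining piece with nothing left below it):
  1 left: {6}→1  {7}→1
  2 left: {5,7}→1  {6,7}→2
  3 left: {4,5,7}→1  {5,6,7}→3
  4 left: {4,5,6,7}→4
  5 left: {3,4,5,6,7}→4
  6 left: {2,3,4,5,6,7}→4
  placing 0:b first → 4 extensions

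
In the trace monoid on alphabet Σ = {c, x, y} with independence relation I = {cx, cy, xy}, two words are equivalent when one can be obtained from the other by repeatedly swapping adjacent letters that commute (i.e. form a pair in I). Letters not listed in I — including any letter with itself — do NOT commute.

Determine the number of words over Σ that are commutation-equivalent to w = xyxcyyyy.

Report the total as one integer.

drop 0:x onto floor
drop 1:y onto floor
drop 2:x onto {0:x}
drop 3:c onto floor
drop 4:y onto {1:y}
drop 5:y onto {4:y}
drop 6:y onto {5:y}
drop 7:y onto {6:y}
ground layer = {0:x, 1:y, 3:c}
drop-orders for the pieces not yet dropped (sum over which currently-grounded one goes next):
  1 to go: {2} 1  {3} 1  {7} 1
  2 to go: {0,2} 1  {2,3} 2  {2,7} 2  {3,7} 2  {6,7} 1
  3 to go: {0,2,3} 3  {0,2,7} 3  {2,3,7} 6  {2,6,7} 3  {3,6,7} 3  {5,6,7} 1
  4 to go: {0,2,3,7} 12  {0,2,6,7} 6  {2,3,6,7} 12  {2,5,6,7} 4  {3,5,6,7} 4  {4,5,6,7} 1
  5 to go: {0,2,3,6,7} 30  {0,2,5,6,7} 10  {1,4,5,6,7} 1  {2,3,5,6,7} 20  {2,4,5,6,7} 5  {3,4,5,6,7} 5
  6 to go: {0,2,3,5,6,7} 60  {0,2,4,5,6,7} 15  {1,2,4,5,6,7} 6  {1,3,4,5,6,7} 6  {2,3,4,5,6,7} 30
  if 0:x drops first: 42 orders
  if 1:y drops first: 105 orders
  if 3:c drops first: 21 orders
heap linearizations: 168

168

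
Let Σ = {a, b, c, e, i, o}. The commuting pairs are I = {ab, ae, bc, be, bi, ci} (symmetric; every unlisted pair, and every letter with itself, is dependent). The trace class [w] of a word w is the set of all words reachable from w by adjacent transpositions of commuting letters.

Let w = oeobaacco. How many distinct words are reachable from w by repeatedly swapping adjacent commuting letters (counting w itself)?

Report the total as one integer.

5

piece 0:o — minimal
piece 1:e rests on {0:o}
piece 2:o rests on {1:e}
piece 3:b rests on {2:o}
piece 4:a rests on {2:o}
piece 5:a rests on {4:a}
piece 6:c rests on {5:a}
piece 7:c rests on {6:c}
piece 8:o rests on {3:b, 7:c}
minimal pieces: {0:o}
ways to finish when only these pieces remain (= sum over removing one remaining piece with nothing left below it):
  1 left: {8}→1
  2 left: {3,8}→1  {7,8}→1
  3 left: {3,7,8}→2  {6,7,8}→1
  4 left: {3,6,7,8}→3  {5,6,7,8}→1
  5 left: {3,5,6,7,8}→4  {4,5,6,7,8}→1
  6 left: {3,4,5,6,7,8}→5
  7 left: {2,3,4,5,6,7,8}→5
  placing 0:o first → 5 extensions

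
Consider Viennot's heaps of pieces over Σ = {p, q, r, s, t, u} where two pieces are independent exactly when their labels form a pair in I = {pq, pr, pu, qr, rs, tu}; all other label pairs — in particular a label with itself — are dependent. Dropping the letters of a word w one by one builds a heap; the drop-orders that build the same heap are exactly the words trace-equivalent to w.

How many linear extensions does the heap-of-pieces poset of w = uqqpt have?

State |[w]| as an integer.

piece 0:u — minimal
piece 1:q rests on {0:u}
piece 2:q rests on {1:q}
piece 3:p — minimal
piece 4:t rests on {2:q, 3:p}
minimal pieces: {0:u, 3:p}
ways to finish when only these pieces remain (= sum over removing one remaining piece with nothing left below it):
  1 left: {4}→1
  2 left: {2,4}→1  {3,4}→1
  3 left: {1,2,4}→1  {2,3,4}→2
  placing 0:u first → 3 extensions
  placing 3:p first → 1 extensions
total linear extensions = 4

4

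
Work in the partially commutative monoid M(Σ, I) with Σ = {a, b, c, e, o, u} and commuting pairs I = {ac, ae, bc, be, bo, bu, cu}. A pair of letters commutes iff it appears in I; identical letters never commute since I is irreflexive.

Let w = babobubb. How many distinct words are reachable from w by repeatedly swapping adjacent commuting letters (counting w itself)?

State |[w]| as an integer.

15

0(b) covers ∅
1(a) covers 0:b
2(b) covers 1:a
3(o) covers 1:a
4(b) covers 2:b
5(u) covers 3:o
6(b) covers 4:b
7(b) covers 6:b
floor of heap: 0:b
completions by unplaced set U, small U first (add the entries for U minus each lowest piece of U):
  |U|=1: {5}:1  {7}:1
  |U|=2: {3,5}:1  {5,7}:2  {6,7}:1
  |U|=3: {3,5,7}:3  {4,6,7}:1  {5,6,7}:3
  |U|=4: {2,4,6,7}:1  {3,5,6,7}:6  {4,5,6,7}:4
  |U|=5: {2,4,5,6,7}:5  {3,4,5,6,7}:10
  |U|=6: {2,3,4,5,6,7}:15
  start at 0(b): 15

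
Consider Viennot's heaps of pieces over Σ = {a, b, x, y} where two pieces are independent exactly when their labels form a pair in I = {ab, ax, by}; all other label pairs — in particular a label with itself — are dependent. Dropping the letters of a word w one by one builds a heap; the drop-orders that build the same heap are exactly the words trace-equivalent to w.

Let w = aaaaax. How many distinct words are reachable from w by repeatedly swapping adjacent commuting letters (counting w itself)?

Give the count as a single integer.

6

piece 0:a — minimal
piece 1:a rests on {0:a}
piece 2:a rests on {1:a}
piece 3:a rests on {2:a}
piece 4:a rests on {3:a}
piece 5:x — minimal
minimal pieces: {0:a, 5:x}
ways to finish when only these pieces remain (= sum over removing one remaining piece with nothing left below it):
  1 left: {4}→1  {5}→1
  2 left: {3,4}→1  {4,5}→2
  3 left: {2,3,4}→1  {3,4,5}→3
  4 left: {1,2,3,4}→1  {2,3,4,5}→4
  placing 0:a first → 5 extensions
  placing 5:x first → 1 extensions
total linear extensions = 6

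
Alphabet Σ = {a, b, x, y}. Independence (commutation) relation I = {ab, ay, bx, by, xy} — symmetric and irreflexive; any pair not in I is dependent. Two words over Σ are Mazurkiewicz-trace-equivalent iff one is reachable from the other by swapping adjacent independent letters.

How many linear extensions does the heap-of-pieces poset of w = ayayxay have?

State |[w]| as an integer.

35

drop 0:a onto floor
drop 1:y onto floor
drop 2:a onto {0:a}
drop 3:y onto {1:y}
drop 4:x onto {2:a}
drop 5:a onto {4:x}
drop 6:y onto {3:y}
ground layer = {0:a, 1:y}
drop-orders for the pieces not yet dropped (sum over which currently-grounded one goes next):
  1 to go: {5} 1  {6} 1
  2 to go: {3,6} 1  {4,5} 1  {5,6} 2
  3 to go: {1,3,6} 1  {2,4,5} 1  {3,5,6} 3  {4,5,6} 3
  4 to go: {0,2,4,5} 1  {1,3,5,6} 4  {2,4,5,6} 4  {3,4,5,6} 6
  5 to go: {0,2,4,5,6} 5  {1,3,4,5,6} 10  {2,3,4,5,6} 10
  if 0:a drops first: 20 orders
  if 1:y drops first: 15 orders
heap linearizations: 35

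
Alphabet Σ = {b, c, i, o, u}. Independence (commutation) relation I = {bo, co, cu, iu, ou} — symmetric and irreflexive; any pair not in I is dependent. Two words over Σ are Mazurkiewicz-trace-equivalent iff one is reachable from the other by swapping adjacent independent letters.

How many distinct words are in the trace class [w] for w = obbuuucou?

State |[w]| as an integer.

piece 0:o — minimal
piece 1:b — minimal
piece 2:b rests on {1:b}
piece 3:u rests on {2:b}
piece 4:u rests on {3:u}
piece 5:u rests on {4:u}
piece 6:c rests on {2:b}
piece 7:o rests on {0:o}
piece 8:u rests on {5:u}
minimal pieces: {0:o, 1:b}
ways to finish when only these pieces remain (= sum over removing one remaining piece with nothing left below it):
  1 left: {6}→1  {7}→1  {8}→1
  2 left: {0,7}→1  {5,8}→1  {6,7}→2  {6,8}→2  {7,8}→2
  3 left: {0,6,7}→3  {0,7,8}→3  {4,5,8}→1  {5,6,8}→3  {5,7,8}→3  {6,7,8}→6
  4 left: {0,5,7,8}→6  {0,6,7,8}→12  {3,4,5,8}→1  {4,5,6,8}→4  {4,5,7,8}→4  {5,6,7,8}→12
  5 left: {0,4,5,7,8}→10  {0,5,6,7,8}→30  {3,4,5,6,8}→5  {3,4,5,7,8}→5  {4,5,6,7,8}→20
  6 left: {0,3,4,5,7,8}→15  {0,4,5,6,7,8}→60  {2,3,4,5,6,8}→5  {3,4,5,6,7,8}→30
  7 left: {0,3,4,5,6,7,8}→105  {1,2,3,4,5,6,8}→5  {2,3,4,5,6,7,8}→35
  placing 0:o first → 40 extensions
  placing 1:b first → 140 extensions
total linear extensions = 180

180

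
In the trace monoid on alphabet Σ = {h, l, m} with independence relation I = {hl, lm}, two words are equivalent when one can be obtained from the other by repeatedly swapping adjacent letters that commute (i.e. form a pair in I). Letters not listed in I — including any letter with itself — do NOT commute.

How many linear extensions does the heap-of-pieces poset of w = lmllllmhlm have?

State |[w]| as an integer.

drop 0:l onto floor
drop 1:m onto floor
drop 2:l onto {0:l}
drop 3:l onto {2:l}
drop 4:l onto {3:l}
drop 5:l onto {4:l}
drop 6:m onto {1:m}
drop 7:h onto {6:m}
drop 8:l onto {5:l}
drop 9:m onto {7:h}
ground layer = {0:l, 1:m}
drop-orders for the pieces not yet dropped (sum over which currently-grounded one goes next):
  1 to go: {8} 1  {9} 1
  2 to go: {5,8} 1  {7,9} 1  {8,9} 2
  3 to go: {4,5,8} 1  {5,8,9} 3  {6,7,9} 1  {7,8,9} 3
  4 to go: {1,6,7,9} 1  {3,4,5,8} 1  {4,5,8,9} 4  {5,7,8,9} 6  {6,7,8,9} 4
  5 to go: {1,6,7,8,9} 5  {2,3,4,5,8} 1  {3,4,5,8,9} 5  {4,5,7,8,9} 10  {5,6,7,8,9} 10
  6 to go: {0,2,3,4,5,8} 1  {1,5,6,7,8,9} 15  {2,3,4,5,8,9} 6  {3,4,5,7,8,9} 15  {4,5,6,7,8,9} 20
  7 to go: {0,2,3,4,5,8,9} 7  {1,4,5,6,7,8,9} 35  {2,3,4,5,7,8,9} 21  {3,4,5,6,7,8,9} 35
  8 to go: {0,2,3,4,5,7,8,9} 28  {1,3,4,5,6,7,8,9} 70  {2,3,4,5,6,7,8,9} 56
  if 0:l drops first: 126 orders
  if 1:m drops first: 84 orders
heap linearizations: 210

210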